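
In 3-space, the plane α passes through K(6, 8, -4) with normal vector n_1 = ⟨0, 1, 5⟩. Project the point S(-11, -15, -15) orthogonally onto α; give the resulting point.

α: n_1·r = n_1·K gives y + 5z = -12.
Foot = S − λn with λ = (n·S − d)/|n|² = (-90 − (-12))/26 = -3.
Foot = (-11, -15, -15) − (-3)·(0, 1, 5) = (-11, -12, 0).

(-11, -12, 0)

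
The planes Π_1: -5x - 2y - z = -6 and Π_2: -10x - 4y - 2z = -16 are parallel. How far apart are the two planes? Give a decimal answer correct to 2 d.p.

Rescale Π_2 by 1/2: -5x - 2y - z = -8. Then distance = |-6 − (-8)| / √30 ≈ 0.37.

0.37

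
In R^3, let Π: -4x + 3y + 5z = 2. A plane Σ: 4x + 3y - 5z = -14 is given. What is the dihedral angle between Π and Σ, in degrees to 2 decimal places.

50.21

cos θ = |n₁·n₂| / (|n₁||n₂|) = |-32| / (√50 · √50).
θ = arccos(0.64000) ≈ 50.21°.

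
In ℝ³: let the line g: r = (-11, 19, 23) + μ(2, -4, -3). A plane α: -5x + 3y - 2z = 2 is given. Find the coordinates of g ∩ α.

Substitute r = (-11, 19, 23) + t(2, -4, -3) into the plane: 66 + (-16)t = 2, so t = 4.
Intersection: (-11, 19, 23) + 4·(2, -4, -3) = (-3, 3, 11).

(-3, 3, 11)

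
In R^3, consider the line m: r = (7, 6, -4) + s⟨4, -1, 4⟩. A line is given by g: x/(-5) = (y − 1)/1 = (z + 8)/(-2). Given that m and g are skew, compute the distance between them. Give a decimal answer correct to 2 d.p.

6.39

g has direction (-5, 1, -2) through (0, 1, -8).
Common perpendicular direction n = (4, -1, 4) × (-5, 1, -2) = (-2, -12, -1).
With w = (0, 1, -8) − (7, 6, -4) = (-7, -5, -4), w · n = 78.
Distance = |w · n| / |n| = |78| / √149 ≈ 6.39.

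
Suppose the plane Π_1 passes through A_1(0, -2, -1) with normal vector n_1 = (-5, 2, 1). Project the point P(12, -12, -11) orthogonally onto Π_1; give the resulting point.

(-3, -6, -8)

Π_1: n_1·r = n_1·A_1 gives -5x + 2y + z = -5.
Foot = P − λn with λ = (n·P − d)/|n|² = (-95 − (-5))/30 = -3.
Foot = (12, -12, -11) − (-3)·(-5, 2, 1) = (-3, -6, -8).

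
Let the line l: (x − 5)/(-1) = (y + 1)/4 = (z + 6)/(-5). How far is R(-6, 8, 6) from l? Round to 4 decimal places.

l has direction (-1, 4, -5) through (5, -1, -6).
Taking (5, -1, -6) on l with direction v = (-1, 4, -5): w = R − (5, -1, -6) = (-11, 9, 12), and w × v = (-93, -67, -35).
Distance = |w × v| / |v| = √14363 / √42 ≈ 18.4926.

18.4926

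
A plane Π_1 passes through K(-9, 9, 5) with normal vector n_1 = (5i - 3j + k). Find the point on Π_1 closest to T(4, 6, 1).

(-6, 12, -1)

Π_1: n_1·r = n_1·K gives 5x - 3y + z = -67.
Foot = T − λn with λ = (n·T − d)/|n|² = (3 − (-67))/35 = 2.
Foot = (4, 6, 1) − 2·(5, -3, 1) = (-6, 12, -1).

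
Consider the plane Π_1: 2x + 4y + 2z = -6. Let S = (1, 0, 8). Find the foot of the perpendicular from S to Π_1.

(-1, -4, 6)

Foot = S − λn with λ = (n·S − d)/|n|² = (18 − (-6))/24 = 1.
Foot = (1, 0, 8) − 1·(2, 4, 2) = (-1, -4, 6).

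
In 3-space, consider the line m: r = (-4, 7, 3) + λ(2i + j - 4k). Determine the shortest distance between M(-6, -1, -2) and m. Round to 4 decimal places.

9.4843

Taking (-4, 7, 3) on m with direction v = (2, 1, -4): w = M − (-4, 7, 3) = (-2, -8, -5), and w × v = (37, -18, 14).
Distance = |w × v| / |v| = √1889 / √21 ≈ 9.4843.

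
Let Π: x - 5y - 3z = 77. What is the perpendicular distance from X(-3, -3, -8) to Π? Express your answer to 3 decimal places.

n·X − d = (1)·(-3) + (-5)·(-3) + (-3)·(-8) − 77 = -41; |n| = √35.
Distance = |-41| / √35 = 41/√35 ≈ 6.930.

6.930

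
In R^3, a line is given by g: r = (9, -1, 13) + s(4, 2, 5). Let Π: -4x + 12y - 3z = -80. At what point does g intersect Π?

Substitute r = (9, -1, 13) + t(4, 2, 5) into the plane: -87 + (-7)t = -80, so t = -1.
Intersection: (9, -1, 13) + (-1)·(4, 2, 5) = (5, -3, 8).

(5, -3, 8)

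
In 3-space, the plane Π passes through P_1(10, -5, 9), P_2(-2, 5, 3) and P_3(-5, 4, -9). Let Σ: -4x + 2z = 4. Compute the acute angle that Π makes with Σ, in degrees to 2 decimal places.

P_1P_2 = (-12, 10, -6), P_1P_3 = (-15, 9, -18); a normal to Π is P_1P_2 × P_1P_3 = (-126, -126, 42).
Using P_1: Π has equation -126x - 126y + 42z = -252.
cos θ = |n₁·n₂| / (|n₁||n₂|) = |588| / (√33516 · √20).
θ = arccos(0.71818) ≈ 44.10°.

44.10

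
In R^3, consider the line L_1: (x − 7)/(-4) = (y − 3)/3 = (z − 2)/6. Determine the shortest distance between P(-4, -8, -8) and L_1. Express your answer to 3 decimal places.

17.397

L_1 has direction (-4, 3, 6) through (7, 3, 2).
Taking (7, 3, 2) on L_1 with direction v = (-4, 3, 6): w = P − (7, 3, 2) = (-11, -11, -10), and w × v = (-36, 106, -77).
Distance = |w × v| / |v| = √18461 / √61 ≈ 17.397.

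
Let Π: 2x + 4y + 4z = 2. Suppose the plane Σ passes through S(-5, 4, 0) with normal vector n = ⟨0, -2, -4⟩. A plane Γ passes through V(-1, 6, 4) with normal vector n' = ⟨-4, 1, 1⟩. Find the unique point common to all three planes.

Σ: n·r = n·S gives -2y - 4z = -8.
Γ: n'·r = n'·V gives -4x + y + z = 14.
Solving the 3×3 linear system 2x + 4y + 4z = 2, -2y - 4z = -8, -4x + y + z = 14 (e.g. by elimination or Cramer's rule, determinant = 36) gives (-3, 0, 2).

(-3, 0, 2)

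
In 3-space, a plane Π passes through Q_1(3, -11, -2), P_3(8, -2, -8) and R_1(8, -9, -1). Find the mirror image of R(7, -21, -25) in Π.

(-11, 9, 5)

Q_1P_3 = (5, 9, -6), Q_1R_1 = (5, 2, 1); a normal to Π is Q_1P_3 × Q_1R_1 = (21, -35, -35).
Using Q_1: Π has equation 21x - 35y - 35z = 518.
λ = (n·R − d)/|n|² = (1757 − 518)/2891 = 3/7.
Reflection = R − 2λn = (7, -21, -25) − (6/7)·(21, -35, -35) = (-11, 9, 5).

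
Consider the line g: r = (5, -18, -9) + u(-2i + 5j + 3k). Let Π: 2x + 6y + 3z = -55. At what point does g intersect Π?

Substitute r = (5, -18, -9) + t(-2, 5, 3) into the plane: -125 + 35t = -55, so t = 2.
Intersection: (5, -18, -9) + 2·(-2, 5, 3) = (1, -8, -3).

(1, -8, -3)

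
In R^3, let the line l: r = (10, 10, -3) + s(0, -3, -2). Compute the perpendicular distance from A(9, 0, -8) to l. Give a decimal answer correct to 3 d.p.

Taking (10, 10, -3) on l with direction v = (0, -3, -2): w = A − (10, 10, -3) = (-1, -10, -5), and w × v = (5, -2, 3).
Distance = |w × v| / |v| = √38 / √13 ≈ 1.710.

1.710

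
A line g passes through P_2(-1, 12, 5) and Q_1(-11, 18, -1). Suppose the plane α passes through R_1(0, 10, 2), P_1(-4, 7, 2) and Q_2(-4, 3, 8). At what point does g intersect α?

(4, 9, 8)

A direction vector for g is Q_1 − P_2 = (-10, 6, -6).
R_1P_1 = (-4, -3, 0), R_1Q_2 = (-4, -7, 6); a normal to α is R_1P_1 × R_1Q_2 = (-18, 24, 16).
Using R_1: α has equation -18x + 24y + 16z = 272.
Substitute r = (-1, 12, 5) + t(-10, 6, -6) into the plane: 386 + 228t = 272, so t = -1/2.
Intersection: (-1, 12, 5) + (-1/2)·(-10, 6, -6) = (4, 9, 8).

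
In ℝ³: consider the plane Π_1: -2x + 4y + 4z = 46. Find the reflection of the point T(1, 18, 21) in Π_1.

(13, -6, -3)

λ = (n·T − d)/|n|² = (154 − 46)/36 = 3.
Reflection = T − 2λn = (1, 18, 21) − 6·(-2, 4, 4) = (13, -6, -3).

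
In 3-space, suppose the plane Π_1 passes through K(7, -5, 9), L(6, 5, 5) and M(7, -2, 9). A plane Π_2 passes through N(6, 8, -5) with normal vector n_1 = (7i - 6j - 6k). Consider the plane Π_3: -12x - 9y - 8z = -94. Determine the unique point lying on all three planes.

KL = (-1, 10, -4), KM = (0, 3, 0); a normal to Π_1 is KL × KM = (12, 0, -3).
Using K: Π_1 has equation 12x - 3z = 57.
Π_2: n_1·r = n_1·N gives 7x - 6y - 6z = 24.
Solving the 3×3 linear system 12x - 3z = 57, 7x - 6y - 6z = 24, -12x - 9y - 8z = -94 (e.g. by elimination or Cramer's rule, determinant = 333) gives (6, -2, 5).

(6, -2, 5)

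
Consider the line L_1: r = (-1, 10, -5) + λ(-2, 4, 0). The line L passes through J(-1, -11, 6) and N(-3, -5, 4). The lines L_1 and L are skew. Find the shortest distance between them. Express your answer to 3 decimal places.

4.082

A direction vector for L is N − J = (-2, 6, -2).
Common perpendicular direction n = (-2, 4, 0) × (-2, 6, -2) = (-8, -4, -4).
With w = (-1, -11, 6) − (-1, 10, -5) = (0, -21, 11), w · n = 40.
Distance = |w · n| / |n| = |40| / √96 ≈ 4.082.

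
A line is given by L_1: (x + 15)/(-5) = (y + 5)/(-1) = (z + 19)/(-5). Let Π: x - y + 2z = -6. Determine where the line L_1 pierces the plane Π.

(0, -2, -4)

L_1 has direction (-5, -1, -5) through (-15, -5, -19).
Substitute r = (-15, -5, -19) + t(-5, -1, -5) into the plane: -48 + (-14)t = -6, so t = -3.
Intersection: (-15, -5, -19) + (-3)·(-5, -1, -5) = (0, -2, -4).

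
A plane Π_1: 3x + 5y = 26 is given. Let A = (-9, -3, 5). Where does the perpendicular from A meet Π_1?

(-3, 7, 5)

Foot = A − λn with λ = (n·A − d)/|n|² = (-42 − 26)/34 = -2.
Foot = (-9, -3, 5) − (-2)·(3, 5, 0) = (-3, 7, 5).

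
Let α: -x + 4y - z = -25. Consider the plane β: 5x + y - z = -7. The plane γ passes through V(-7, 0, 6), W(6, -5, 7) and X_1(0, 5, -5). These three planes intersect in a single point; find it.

VW = (13, -5, 1), VX_1 = (7, 5, -11); a normal to γ is VW × VX_1 = (50, 150, 100).
Using V: γ has equation 50x + 150y + 100z = 250.
Solving the 3×3 linear system -x + 4y - z = -25, 5x + y - z = -7, 50x + 150y + 100z = 250 (e.g. by elimination or Cramer's rule, determinant = -3150) gives (1, -4, 8).

(1, -4, 8)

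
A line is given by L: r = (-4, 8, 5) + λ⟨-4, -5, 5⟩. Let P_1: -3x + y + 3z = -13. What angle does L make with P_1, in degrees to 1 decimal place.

38.4

sin θ = |n·v| / (|n||v|) = |22| / (√19 · √66) = 0.62126.
θ ≈ 38.4°.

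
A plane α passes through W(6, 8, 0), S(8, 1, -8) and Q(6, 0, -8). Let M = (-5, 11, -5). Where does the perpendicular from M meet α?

(-2, 5, 1)

WS = (2, -7, -8), WQ = (0, -8, -8); a normal to α is WS × WQ = (-8, 16, -16).
Using W: α has equation -8x + 16y - 16z = 80.
Foot = M − λn with λ = (n·M − d)/|n|² = (296 − 80)/576 = 3/8.
Foot = (-5, 11, -5) − (3/8)·(-8, 16, -16) = (-2, 5, 1).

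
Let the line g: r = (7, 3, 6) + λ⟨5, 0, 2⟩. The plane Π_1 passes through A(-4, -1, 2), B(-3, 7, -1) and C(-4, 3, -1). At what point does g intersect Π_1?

AB = (1, 8, -3), AC = (0, 4, -3); a normal to Π_1 is AB × AC = (-12, 3, 4).
Using A: Π_1 has equation -12x + 3y + 4z = 53.
Substitute r = (7, 3, 6) + t(5, 0, 2) into the plane: -51 + (-52)t = 53, so t = -2.
Intersection: (7, 3, 6) + (-2)·(5, 0, 2) = (-3, 3, 2).

(-3, 3, 2)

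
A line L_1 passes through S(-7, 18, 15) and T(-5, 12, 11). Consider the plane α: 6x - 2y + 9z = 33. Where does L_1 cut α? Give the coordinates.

A direction vector for L_1 is T − S = (2, -6, -4).
Substitute r = (-7, 18, 15) + t(2, -6, -4) into the plane: 57 + (-12)t = 33, so t = 2.
Intersection: (-7, 18, 15) + 2·(2, -6, -4) = (-3, 6, 7).

(-3, 6, 7)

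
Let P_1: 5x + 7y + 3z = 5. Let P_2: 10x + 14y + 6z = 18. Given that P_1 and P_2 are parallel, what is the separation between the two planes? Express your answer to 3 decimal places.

0.439

Rescale P_2 by 1/2: 5x + 7y + 3z = 9. Then distance = |5 − 9| / √83 ≈ 0.439.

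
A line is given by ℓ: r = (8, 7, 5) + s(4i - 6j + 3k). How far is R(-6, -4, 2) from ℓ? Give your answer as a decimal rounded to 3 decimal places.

18.055

Taking (8, 7, 5) on ℓ with direction v = (4, -6, 3): w = R − (8, 7, 5) = (-14, -11, -3), and w × v = (-51, 30, 128).
Distance = |w × v| / |v| = √19885 / √61 ≈ 18.055.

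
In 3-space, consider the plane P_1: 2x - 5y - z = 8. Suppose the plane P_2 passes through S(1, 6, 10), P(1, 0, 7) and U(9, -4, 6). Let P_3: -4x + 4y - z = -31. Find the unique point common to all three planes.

(5, -1, 7)

SP = (0, -6, -3), SU = (8, -10, -4); a normal to P_2 is SP × SU = (-6, -24, 48).
Using S: P_2 has equation -6x - 24y + 48z = 330.
Solving the 3×3 linear system 2x - 5y - z = 8, -6x - 24y + 48z = 330, -4x + 4y - z = -31 (e.g. by elimination or Cramer's rule, determinant = 774) gives (5, -1, 7).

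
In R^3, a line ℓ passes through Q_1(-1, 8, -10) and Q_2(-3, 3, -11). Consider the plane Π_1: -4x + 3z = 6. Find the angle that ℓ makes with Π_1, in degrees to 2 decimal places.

10.52

A direction vector for ℓ is Q_2 − Q_1 = (-2, -5, -1).
sin θ = |n·v| / (|n||v|) = |5| / (√25 · √30) = 0.18257.
θ ≈ 10.52°.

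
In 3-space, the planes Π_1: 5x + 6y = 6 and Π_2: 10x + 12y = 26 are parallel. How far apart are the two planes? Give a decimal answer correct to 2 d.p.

Rescale Π_2 by 1/2: 5x + 6y = 13. Then distance = |6 − 13| / √61 ≈ 0.90.

0.90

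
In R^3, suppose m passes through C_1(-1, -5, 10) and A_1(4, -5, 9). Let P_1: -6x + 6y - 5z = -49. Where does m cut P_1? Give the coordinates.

A direction vector for m is A_1 − C_1 = (5, 0, -1).
Substitute r = (-1, -5, 10) + t(5, 0, -1) into the plane: -74 + (-25)t = -49, so t = -1.
Intersection: (-1, -5, 10) + (-1)·(5, 0, -1) = (-6, -5, 11).

(-6, -5, 11)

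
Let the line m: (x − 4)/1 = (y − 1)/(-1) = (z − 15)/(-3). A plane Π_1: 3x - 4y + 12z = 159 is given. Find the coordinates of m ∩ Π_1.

m has direction (1, -1, -3) through (4, 1, 15).
Substitute r = (4, 1, 15) + t(1, -1, -3) into the plane: 188 + (-29)t = 159, so t = 1.
Intersection: (4, 1, 15) + 1·(1, -1, -3) = (5, 0, 12).

(5, 0, 12)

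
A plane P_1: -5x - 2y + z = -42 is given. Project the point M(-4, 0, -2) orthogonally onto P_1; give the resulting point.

Foot = M − λn with λ = (n·M − d)/|n|² = (18 − (-42))/30 = 2.
Foot = (-4, 0, -2) − 2·(-5, -2, 1) = (6, 4, -4).

(6, 4, -4)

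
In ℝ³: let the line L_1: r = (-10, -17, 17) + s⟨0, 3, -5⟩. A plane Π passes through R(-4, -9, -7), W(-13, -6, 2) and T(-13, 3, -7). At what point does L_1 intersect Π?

(-10, -5, -3)

RW = (-9, 3, 9), RT = (-9, 12, 0); a normal to Π is RW × RT = (-108, -81, -81).
Using R: Π has equation -108x - 81y - 81z = 1728.
Substitute r = (-10, -17, 17) + t(0, 3, -5) into the plane: 1080 + 162t = 1728, so t = 4.
Intersection: (-10, -17, 17) + 4·(0, 3, -5) = (-10, -5, -3).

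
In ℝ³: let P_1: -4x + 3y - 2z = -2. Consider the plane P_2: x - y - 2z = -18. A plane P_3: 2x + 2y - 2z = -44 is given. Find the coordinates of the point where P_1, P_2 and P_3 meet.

(-8, -6, 8)

Solving the 3×3 linear system -4x + 3y - 2z = -2, x - y - 2z = -18, 2x + 2y - 2z = -44 (e.g. by elimination or Cramer's rule, determinant = -38) gives (-8, -6, 8).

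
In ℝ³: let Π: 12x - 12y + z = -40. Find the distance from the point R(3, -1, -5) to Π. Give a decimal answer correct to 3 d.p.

4.882

n·R − d = (12)·(3) + (-12)·(-1) + (1)·(-5) − (-40) = 83; |n| = √289.
Distance = |83| / √289 = 83/√289 ≈ 4.882.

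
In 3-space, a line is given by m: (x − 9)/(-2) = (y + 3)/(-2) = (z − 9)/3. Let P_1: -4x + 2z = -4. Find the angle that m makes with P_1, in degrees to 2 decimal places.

m has direction (-2, -2, 3) through (9, -3, 9).
sin θ = |n·v| / (|n||v|) = |14| / (√20 · √17) = 0.75926.
θ ≈ 49.40°.

49.40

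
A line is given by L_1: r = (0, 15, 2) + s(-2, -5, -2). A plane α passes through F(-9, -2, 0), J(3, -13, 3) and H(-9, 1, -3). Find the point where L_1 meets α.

FJ = (12, -11, 3), FH = (0, 3, -3); a normal to α is FJ × FH = (24, 36, 36).
Using F: α has equation 24x + 36y + 36z = -288.
Substitute r = (0, 15, 2) + t(-2, -5, -2) into the plane: 612 + (-300)t = -288, so t = 3.
Intersection: (0, 15, 2) + 3·(-2, -5, -2) = (-6, 0, -4).

(-6, 0, -4)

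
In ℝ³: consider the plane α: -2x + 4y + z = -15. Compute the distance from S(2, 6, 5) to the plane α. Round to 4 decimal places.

8.7287

n·S − d = (-2)·(2) + (4)·(6) + (1)·(5) − (-15) = 40; |n| = √21.
Distance = |40| / √21 = 40/√21 ≈ 8.7287.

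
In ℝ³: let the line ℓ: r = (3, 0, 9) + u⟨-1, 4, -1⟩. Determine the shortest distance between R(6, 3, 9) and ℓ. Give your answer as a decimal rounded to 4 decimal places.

Taking (3, 0, 9) on ℓ with direction v = (-1, 4, -1): w = R − (3, 0, 9) = (3, 3, 0), and w × v = (-3, 3, 15).
Distance = |w × v| / |v| = √243 / √18 ≈ 3.6742.

3.6742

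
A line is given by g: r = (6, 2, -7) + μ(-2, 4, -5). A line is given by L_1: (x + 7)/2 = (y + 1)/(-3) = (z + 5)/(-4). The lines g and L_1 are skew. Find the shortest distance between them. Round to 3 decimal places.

12.617

L_1 has direction (2, -3, -4) through (-7, -1, -5).
Common perpendicular direction n = (-2, 4, -5) × (2, -3, -4) = (-31, -18, -2).
With w = (-7, -1, -5) − (6, 2, -7) = (-13, -3, 2), w · n = 453.
Distance = |w · n| / |n| = |453| / √1289 ≈ 12.617.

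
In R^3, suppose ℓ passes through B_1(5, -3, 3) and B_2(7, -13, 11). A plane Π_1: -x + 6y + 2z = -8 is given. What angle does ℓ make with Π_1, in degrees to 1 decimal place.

33.7

A direction vector for ℓ is B_2 − B_1 = (2, -10, 8).
sin θ = |n·v| / (|n||v|) = |-46| / (√41 · √168) = 0.55426.
θ ≈ 33.7°.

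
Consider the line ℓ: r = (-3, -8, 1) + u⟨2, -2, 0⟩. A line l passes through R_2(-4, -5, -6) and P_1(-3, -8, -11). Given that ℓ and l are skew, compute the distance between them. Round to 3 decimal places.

A direction vector for l is P_1 − R_2 = (1, -3, -5).
Common perpendicular direction n = (2, -2, 0) × (1, -3, -5) = (10, 10, -4).
With w = (-4, -5, -6) − (-3, -8, 1) = (-1, 3, -7), w · n = 48.
Distance = |w · n| / |n| = |48| / √216 ≈ 3.266.

3.266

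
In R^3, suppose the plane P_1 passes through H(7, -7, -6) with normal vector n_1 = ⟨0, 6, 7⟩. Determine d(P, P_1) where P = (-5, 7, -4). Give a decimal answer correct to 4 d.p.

10.6296

P_1: n_1·r = n_1·H gives 6y + 7z = -84.
n·P − d = (0)·(-5) + (6)·(7) + (7)·(-4) − (-84) = 98; |n| = √85.
Distance = |98| / √85 = 98/√85 ≈ 10.6296.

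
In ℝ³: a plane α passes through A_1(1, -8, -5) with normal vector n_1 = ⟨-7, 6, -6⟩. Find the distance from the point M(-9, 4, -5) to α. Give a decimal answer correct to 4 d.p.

12.9091

α: n_1·r = n_1·A_1 gives -7x + 6y - 6z = -25.
n·M − d = (-7)·(-9) + (6)·(4) + (-6)·(-5) − (-25) = 142; |n| = √121.
Distance = |142| / √121 = 142/√121 ≈ 12.9091.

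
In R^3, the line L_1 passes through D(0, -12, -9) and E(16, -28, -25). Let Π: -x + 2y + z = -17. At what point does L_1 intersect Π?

(-4, -8, -5)

A direction vector for L_1 is E − D = (16, -16, -16).
Substitute r = (0, -12, -9) + t(16, -16, -16) into the plane: -33 + (-64)t = -17, so t = -1/4.
Intersection: (0, -12, -9) + (-1/4)·(16, -16, -16) = (-4, -8, -5).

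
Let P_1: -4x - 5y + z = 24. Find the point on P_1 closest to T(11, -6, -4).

(7, -11, -3)

Foot = T − λn with λ = (n·T − d)/|n|² = (-18 − 24)/42 = -1.
Foot = (11, -6, -4) − (-1)·(-4, -5, 1) = (7, -11, -3).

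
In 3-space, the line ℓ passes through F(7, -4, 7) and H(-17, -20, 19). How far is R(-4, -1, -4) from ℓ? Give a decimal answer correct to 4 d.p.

A direction vector for ℓ is H − F = (-24, -16, 12).
Taking (7, -4, 7) on ℓ with direction v = (-24, -16, 12): w = R − (7, -4, 7) = (-11, 3, -11), and w × v = (-140, 396, 248).
Distance = |w × v| / |v| = √237920 / √976 ≈ 15.6132.

15.6132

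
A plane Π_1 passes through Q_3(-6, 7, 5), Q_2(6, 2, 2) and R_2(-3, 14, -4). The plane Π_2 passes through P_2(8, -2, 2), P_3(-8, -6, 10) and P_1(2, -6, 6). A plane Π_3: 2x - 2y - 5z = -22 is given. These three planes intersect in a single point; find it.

Q_3Q_2 = (12, -5, -3), Q_3R_2 = (3, 7, -9); a normal to Π_1 is Q_3Q_2 × Q_3R_2 = (66, 99, 99).
Using Q_3: Π_1 has equation 66x + 99y + 99z = 792.
P_2P_3 = (-16, -4, 8), P_2P_1 = (-6, -4, 4); a normal to Π_2 is P_2P_3 × P_2P_1 = (16, 16, 40).
Using P_2: Π_2 has equation 16x + 16y + 40z = 176.
Solving the 3×3 linear system 66x + 99y + 99z = 792, 16x + 16y + 40z = 176, 2x - 2y - 5z = -22 (e.g. by elimination or Cramer's rule, determinant = 9504) gives (0, 6, 2).

(0, 6, 2)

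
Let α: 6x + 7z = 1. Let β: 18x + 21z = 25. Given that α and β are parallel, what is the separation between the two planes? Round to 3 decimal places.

0.795

Rescale β by 1/3: 6x + 7z = 25/3. Then distance = |1 − (25/3)| / √85 ≈ 0.795.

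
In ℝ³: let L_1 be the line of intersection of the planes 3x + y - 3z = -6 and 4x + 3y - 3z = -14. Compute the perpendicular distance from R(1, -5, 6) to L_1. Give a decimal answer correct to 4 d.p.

Direction of L_1: (3, 1, -3) × (4, 3, -3) = (6, -3, 5).
A point on L_1: solving the two plane equations with x = -2 gives (-2, -3, -1).
Taking (-2, -3, -1) on L_1 with direction v = (6, -3, 5): w = R − (-2, -3, -1) = (3, -2, 7), and w × v = (11, 27, 3).
Distance = |w × v| / |v| = √859 / √70 ≈ 3.5031.

3.5031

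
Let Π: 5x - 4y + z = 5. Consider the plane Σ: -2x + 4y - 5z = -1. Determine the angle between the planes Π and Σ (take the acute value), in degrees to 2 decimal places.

44.51

cos θ = |n₁·n₂| / (|n₁||n₂|) = |-31| / (√42 · √45).
θ = arccos(0.71307) ≈ 44.51°.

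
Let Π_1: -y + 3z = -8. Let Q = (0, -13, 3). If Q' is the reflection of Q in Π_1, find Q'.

λ = (n·Q − d)/|n|² = (22 − (-8))/10 = 3.
Reflection = Q − 2λn = (0, -13, 3) − 6·(0, -1, 3) = (0, -7, -15).

(0, -7, -15)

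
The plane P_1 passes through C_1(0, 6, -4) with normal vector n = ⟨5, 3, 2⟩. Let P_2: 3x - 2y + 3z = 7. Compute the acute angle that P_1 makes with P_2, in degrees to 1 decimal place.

P_1: n·r = n·C_1 gives 5x + 3y + 2z = 10.
cos θ = |n₁·n₂| / (|n₁||n₂|) = |15| / (√38 · √22).
θ = arccos(0.51879) ≈ 58.7°.

58.7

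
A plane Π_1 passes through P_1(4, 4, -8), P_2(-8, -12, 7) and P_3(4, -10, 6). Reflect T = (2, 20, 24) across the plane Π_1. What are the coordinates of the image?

P_1P_2 = (-12, -16, 15), P_1P_3 = (0, -14, 14); a normal to Π_1 is P_1P_2 × P_1P_3 = (-14, 168, 168).
Using P_1: Π_1 has equation -14x + 168y + 168z = -728.
λ = (n·T − d)/|n|² = (7364 − (-728))/56644 = 1/7.
Reflection = T − 2λn = (2, 20, 24) − (2/7)·(-14, 168, 168) = (6, -28, -24).

(6, -28, -24)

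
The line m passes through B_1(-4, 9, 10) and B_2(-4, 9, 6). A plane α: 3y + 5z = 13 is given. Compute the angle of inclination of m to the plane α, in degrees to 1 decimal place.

59.0

A direction vector for m is B_2 − B_1 = (0, 0, -4).
sin θ = |n·v| / (|n||v|) = |-20| / (√34 · √16) = 0.85749.
θ ≈ 59.0°.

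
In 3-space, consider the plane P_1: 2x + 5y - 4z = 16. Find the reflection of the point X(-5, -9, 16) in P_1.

(7, 21, -8)

λ = (n·X − d)/|n|² = (-119 − 16)/45 = -3.
Reflection = X − 2λn = (-5, -9, 16) − (-6)·(2, 5, -4) = (7, 21, -8).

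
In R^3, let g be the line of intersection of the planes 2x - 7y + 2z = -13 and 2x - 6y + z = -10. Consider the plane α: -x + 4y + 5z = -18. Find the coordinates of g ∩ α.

Direction of g: (2, -7, 2) × (2, -6, 1) = (5, 2, 2).
A point on g: solving the two plane equations with x = 14 gives (14, 7, 4).
Substitute r = (14, 7, 4) + t(5, 2, 2) into the plane: 34 + 13t = -18, so t = -4.
Intersection: (14, 7, 4) + (-4)·(5, 2, 2) = (-6, -1, -4).

(-6, -1, -4)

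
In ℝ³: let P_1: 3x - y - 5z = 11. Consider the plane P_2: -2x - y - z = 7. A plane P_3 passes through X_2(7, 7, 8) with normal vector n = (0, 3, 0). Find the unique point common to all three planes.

P_3: n·r = n·X_2 gives 3y = 21.
Solving the 3×3 linear system 3x - y - 5z = 11, -2x - y - z = 7, 3y = 21 (e.g. by elimination or Cramer's rule, determinant = 39) gives (-4, 7, -6).

(-4, 7, -6)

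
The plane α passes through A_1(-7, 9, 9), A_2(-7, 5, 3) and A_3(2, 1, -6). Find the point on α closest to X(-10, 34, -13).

(-4, 7, 5)

A_1A_2 = (0, -4, -6), A_1A_3 = (9, -8, -15); a normal to α is A_1A_2 × A_1A_3 = (12, -54, 36).
Using A_1: α has equation 12x - 54y + 36z = -246.
Foot = X − λn with λ = (n·X − d)/|n|² = (-2424 − (-246))/4356 = -1/2.
Foot = (-10, 34, -13) − (-1/2)·(12, -54, 36) = (-4, 7, 5).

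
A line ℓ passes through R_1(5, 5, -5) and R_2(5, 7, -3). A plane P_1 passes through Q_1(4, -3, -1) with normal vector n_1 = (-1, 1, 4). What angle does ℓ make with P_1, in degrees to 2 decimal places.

56.44

A direction vector for ℓ is R_2 − R_1 = (0, 2, 2).
P_1: n_1·r = n_1·Q_1 gives -x + y + 4z = -11.
sin θ = |n·v| / (|n||v|) = |10| / (√18 · √8) = 0.83333.
θ ≈ 56.44°.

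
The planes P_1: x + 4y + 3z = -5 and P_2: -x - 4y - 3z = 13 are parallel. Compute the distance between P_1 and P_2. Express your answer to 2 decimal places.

1.57

Rescale P_2 by 1/(-1): x + 4y + 3z = -13. Then distance = |-5 − (-13)| / √26 ≈ 1.57.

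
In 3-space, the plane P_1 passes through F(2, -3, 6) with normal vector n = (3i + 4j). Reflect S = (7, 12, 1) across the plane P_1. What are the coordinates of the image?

P_1: n·r = n·F gives 3x + 4y = -6.
λ = (n·S − d)/|n|² = (69 − (-6))/25 = 3.
Reflection = S − 2λn = (7, 12, 1) − 6·(3, 4, 0) = (-11, -12, 1).

(-11, -12, 1)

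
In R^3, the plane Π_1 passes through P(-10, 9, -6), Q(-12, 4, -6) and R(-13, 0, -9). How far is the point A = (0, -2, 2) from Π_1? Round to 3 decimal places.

PQ = (-2, -5, 0), PR = (-3, -9, -3); a normal to Π_1 is PQ × PR = (15, -6, 3).
Using P: Π_1 has equation 15x - 6y + 3z = -222.
n·A − d = (15)·(0) + (-6)·(-2) + (3)·(2) − (-222) = 240; |n| = √270.
Distance = |240| / √270 = 240/√270 ≈ 14.606.

14.606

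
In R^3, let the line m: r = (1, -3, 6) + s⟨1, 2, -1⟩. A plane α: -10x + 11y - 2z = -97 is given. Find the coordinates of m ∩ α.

(-2, -9, 9)

Substitute r = (1, -3, 6) + t(1, 2, -1) into the plane: -55 + 14t = -97, so t = -3.
Intersection: (1, -3, 6) + (-3)·(1, 2, -1) = (-2, -9, 9).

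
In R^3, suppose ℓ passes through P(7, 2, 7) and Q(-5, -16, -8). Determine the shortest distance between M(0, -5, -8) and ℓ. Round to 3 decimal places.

7.067

A direction vector for ℓ is Q − P = (-12, -18, -15).
Taking (7, 2, 7) on ℓ with direction v = (-12, -18, -15): w = M − (7, 2, 7) = (-7, -7, -15), and w × v = (-165, 75, 42).
Distance = |w × v| / |v| = √34614 / √693 ≈ 7.067.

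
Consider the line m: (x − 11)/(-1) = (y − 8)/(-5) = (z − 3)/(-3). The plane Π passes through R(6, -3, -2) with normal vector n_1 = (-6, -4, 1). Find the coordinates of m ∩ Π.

(8, -7, -6)

m has direction (-1, -5, -3) through (11, 8, 3).
Π: n_1·r = n_1·R gives -6x - 4y + z = -26.
Substitute r = (11, 8, 3) + t(-1, -5, -3) into the plane: -95 + 23t = -26, so t = 3.
Intersection: (11, 8, 3) + 3·(-1, -5, -3) = (8, -7, -6).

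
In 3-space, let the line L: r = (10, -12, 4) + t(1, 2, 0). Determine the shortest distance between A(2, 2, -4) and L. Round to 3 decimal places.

Taking (10, -12, 4) on L with direction v = (1, 2, 0): w = A − (10, -12, 4) = (-8, 14, -8), and w × v = (16, -8, -30).
Distance = |w × v| / |v| = √1220 / √5 ≈ 15.620.

15.620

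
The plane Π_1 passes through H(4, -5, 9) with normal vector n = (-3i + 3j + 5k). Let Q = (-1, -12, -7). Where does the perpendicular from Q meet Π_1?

(-7, -6, 3)

Π_1: n·r = n·H gives -3x + 3y + 5z = 18.
Foot = Q − λn with λ = (n·Q − d)/|n|² = (-68 − 18)/43 = -2.
Foot = (-1, -12, -7) − (-2)·(-3, 3, 5) = (-7, -6, 3).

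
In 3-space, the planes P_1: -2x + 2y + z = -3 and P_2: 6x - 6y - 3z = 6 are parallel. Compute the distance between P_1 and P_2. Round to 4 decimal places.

Rescale P_2 by 1/(-3): -2x + 2y + z = -2. Then distance = |-3 − (-2)| / √9 ≈ 0.3333.

0.3333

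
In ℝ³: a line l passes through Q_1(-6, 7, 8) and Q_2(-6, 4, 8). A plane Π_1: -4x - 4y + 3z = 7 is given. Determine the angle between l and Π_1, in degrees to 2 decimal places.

A direction vector for l is Q_2 − Q_1 = (0, -3, 0).
sin θ = |n·v| / (|n||v|) = |12| / (√41 · √9) = 0.62470.
θ ≈ 38.66°.

38.66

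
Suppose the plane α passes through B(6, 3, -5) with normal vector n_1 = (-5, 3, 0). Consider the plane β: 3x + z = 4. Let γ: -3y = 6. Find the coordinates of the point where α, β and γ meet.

(3, -2, -5)

α: n_1·r = n_1·B gives -5x + 3y = -21.
Solving the 3×3 linear system -5x + 3y = -21, 3x + z = 4, -3y = 6 (e.g. by elimination or Cramer's rule, determinant = -15) gives (3, -2, -5).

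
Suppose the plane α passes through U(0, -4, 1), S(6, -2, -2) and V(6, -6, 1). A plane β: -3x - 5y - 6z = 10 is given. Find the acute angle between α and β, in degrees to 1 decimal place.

US = (6, 2, -3), UV = (6, -2, 0); a normal to α is US × UV = (-6, -18, -24).
Using U: α has equation -6x - 18y - 24z = 48.
cos θ = |n₁·n₂| / (|n₁||n₂|) = |252| / (√936 · √70).
θ = arccos(0.98450) ≈ 10.1°.

10.1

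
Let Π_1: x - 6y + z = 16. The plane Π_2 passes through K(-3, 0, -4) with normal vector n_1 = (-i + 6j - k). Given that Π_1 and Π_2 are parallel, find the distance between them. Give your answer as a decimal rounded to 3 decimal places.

3.731

Π_2: n_1·r = n_1·K gives -x + 6y - z = 7.
Rescale Π_2 by 1/(-1): x - 6y + z = -7. Then distance = |16 − (-7)| / √38 ≈ 3.731.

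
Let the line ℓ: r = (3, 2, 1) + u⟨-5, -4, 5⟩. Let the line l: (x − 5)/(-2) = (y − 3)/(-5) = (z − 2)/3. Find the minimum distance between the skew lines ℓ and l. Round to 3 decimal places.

l has direction (-2, -5, 3) through (5, 3, 2).
Common perpendicular direction n = (-5, -4, 5) × (-2, -5, 3) = (13, 5, 17).
With w = (5, 3, 2) − (3, 2, 1) = (2, 1, 1), w · n = 48.
Distance = |w · n| / |n| = |48| / √483 ≈ 2.184.

2.184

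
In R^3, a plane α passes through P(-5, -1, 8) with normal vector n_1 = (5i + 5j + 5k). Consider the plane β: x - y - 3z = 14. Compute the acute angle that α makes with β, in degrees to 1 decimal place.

α: n_1·r = n_1·P gives 5x + 5y + 5z = 10.
cos θ = |n₁·n₂| / (|n₁||n₂|) = |-15| / (√75 · √11).
θ = arccos(0.52223) ≈ 58.5°.

58.5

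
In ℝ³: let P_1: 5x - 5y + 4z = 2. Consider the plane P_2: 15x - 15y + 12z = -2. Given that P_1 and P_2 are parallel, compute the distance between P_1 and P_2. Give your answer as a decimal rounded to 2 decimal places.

0.33

Rescale P_2 by 1/3: 5x - 5y + 4z = -2/3. Then distance = |2 − (-2/3)| / √66 ≈ 0.33.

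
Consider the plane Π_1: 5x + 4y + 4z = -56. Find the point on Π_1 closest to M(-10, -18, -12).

(0, -10, -4)

Foot = M − λn with λ = (n·M − d)/|n|² = (-170 − (-56))/57 = -2.
Foot = (-10, -18, -12) − (-2)·(5, 4, 4) = (0, -10, -4).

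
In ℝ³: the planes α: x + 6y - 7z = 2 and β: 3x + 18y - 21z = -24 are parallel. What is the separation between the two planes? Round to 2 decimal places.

Rescale β by 1/3: x + 6y - 7z = -8. Then distance = |2 − (-8)| / √86 ≈ 1.08.

1.08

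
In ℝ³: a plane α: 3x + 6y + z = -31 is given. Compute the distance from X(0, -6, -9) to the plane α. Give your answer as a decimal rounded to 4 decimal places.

n·X − d = (3)·(0) + (6)·(-6) + (1)·(-9) − (-31) = -14; |n| = √46.
Distance = |-14| / √46 = 14/√46 ≈ 2.0642.

2.0642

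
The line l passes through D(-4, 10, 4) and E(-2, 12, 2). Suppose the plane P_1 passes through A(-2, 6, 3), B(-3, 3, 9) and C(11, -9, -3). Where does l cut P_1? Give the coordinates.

A direction vector for l is E − D = (2, 2, -2).
AB = (-1, -3, 6), AC = (13, -15, -6); a normal to P_1 is AB × AC = (108, 72, 54).
Using A: P_1 has equation 108x + 72y + 54z = 378.
Substitute r = (-4, 10, 4) + t(2, 2, -2) into the plane: 504 + 252t = 378, so t = -1/2.
Intersection: (-4, 10, 4) + (-1/2)·(2, 2, -2) = (-5, 9, 5).

(-5, 9, 5)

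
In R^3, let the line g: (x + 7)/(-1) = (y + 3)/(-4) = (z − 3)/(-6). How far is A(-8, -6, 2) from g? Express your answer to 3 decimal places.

g has direction (-1, -4, -6) through (-7, -3, 3).
Taking (-7, -3, 3) on g with direction v = (-1, -4, -6): w = A − (-7, -3, 3) = (-1, -3, -1), and w × v = (14, -5, 1).
Distance = |w × v| / |v| = √222 / √53 ≈ 2.047.

2.047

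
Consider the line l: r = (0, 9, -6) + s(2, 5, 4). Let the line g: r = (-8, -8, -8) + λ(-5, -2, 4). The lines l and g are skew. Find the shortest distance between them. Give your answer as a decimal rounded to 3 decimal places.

4.685

Common perpendicular direction n = (2, 5, 4) × (-5, -2, 4) = (28, -28, 21).
With w = (-8, -8, -8) − (0, 9, -6) = (-8, -17, -2), w · n = 210.
Distance = |w · n| / |n| = |210| / √2009 ≈ 4.685.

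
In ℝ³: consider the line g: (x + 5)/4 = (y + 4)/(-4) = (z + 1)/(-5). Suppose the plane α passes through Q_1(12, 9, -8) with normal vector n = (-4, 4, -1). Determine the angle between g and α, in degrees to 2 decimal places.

g has direction (4, -4, -5) through (-5, -4, -1).
α: n·r = n·Q_1 gives -4x + 4y - z = -4.
sin θ = |n·v| / (|n||v|) = |-27| / (√33 · √57) = 0.62254.
θ ≈ 38.50°.

38.50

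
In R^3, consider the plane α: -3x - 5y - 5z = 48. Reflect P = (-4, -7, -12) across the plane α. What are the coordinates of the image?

(2, 3, -2)

λ = (n·P − d)/|n|² = (107 − 48)/59 = 1.
Reflection = P − 2λn = (-4, -7, -12) − 2·(-3, -5, -5) = (2, 3, -2).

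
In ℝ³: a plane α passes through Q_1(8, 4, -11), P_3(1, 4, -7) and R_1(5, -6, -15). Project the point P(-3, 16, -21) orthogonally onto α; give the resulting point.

Q_1P_3 = (-7, 0, 4), Q_1R_1 = (-3, -10, -4); a normal to α is Q_1P_3 × Q_1R_1 = (40, -40, 70).
Using Q_1: α has equation 40x - 40y + 70z = -610.
Foot = P − λn with λ = (n·P − d)/|n|² = (-2230 − (-610))/8100 = -1/5.
Foot = (-3, 16, -21) − (-1/5)·(40, -40, 70) = (5, 8, -7).

(5, 8, -7)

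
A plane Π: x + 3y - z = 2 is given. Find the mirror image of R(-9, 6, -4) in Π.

λ = (n·R − d)/|n|² = (13 − 2)/11 = 1.
Reflection = R − 2λn = (-9, 6, -4) − 2·(1, 3, -1) = (-11, 0, -2).

(-11, 0, -2)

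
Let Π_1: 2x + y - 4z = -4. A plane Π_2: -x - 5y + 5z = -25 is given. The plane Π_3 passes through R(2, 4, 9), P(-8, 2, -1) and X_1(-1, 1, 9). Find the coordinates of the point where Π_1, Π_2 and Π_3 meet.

(10, 12, 9)

RP = (-10, -2, -10), RX_1 = (-3, -3, 0); a normal to Π_3 is RP × RX_1 = (-30, 30, 24).
Using R: Π_3 has equation -30x + 30y + 24z = 276.
Solving the 3×3 linear system 2x + y - 4z = -4, -x - 5y + 5z = -25, -30x + 30y + 24z = 276 (e.g. by elimination or Cramer's rule, determinant = 54) gives (10, 12, 9).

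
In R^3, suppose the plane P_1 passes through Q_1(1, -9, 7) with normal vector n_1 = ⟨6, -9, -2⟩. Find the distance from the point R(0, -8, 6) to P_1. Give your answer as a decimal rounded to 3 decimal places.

1.182

P_1: n_1·r = n_1·Q_1 gives 6x - 9y - 2z = 73.
n·R − d = (6)·(0) + (-9)·(-8) + (-2)·(6) − 73 = -13; |n| = √121.
Distance = |-13| / √121 = 13/√121 ≈ 1.182.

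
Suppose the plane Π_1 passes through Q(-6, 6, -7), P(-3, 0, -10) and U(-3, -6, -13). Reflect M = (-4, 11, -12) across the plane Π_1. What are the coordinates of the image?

QP = (3, -6, -3), QU = (3, -12, -6); a normal to Π_1 is QP × QU = (0, 9, -18).
Using Q: Π_1 has equation 9y - 18z = 180.
λ = (n·M − d)/|n|² = (315 − 180)/405 = 1/3.
Reflection = M − 2λn = (-4, 11, -12) − (2/3)·(0, 9, -18) = (-4, 5, 0).

(-4, 5, 0)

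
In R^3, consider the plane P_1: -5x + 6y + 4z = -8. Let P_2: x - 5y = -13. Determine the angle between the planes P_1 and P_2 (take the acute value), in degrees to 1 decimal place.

38.5

cos θ = |n₁·n₂| / (|n₁||n₂|) = |-35| / (√77 · √26).
θ = arccos(0.78223) ≈ 38.5°.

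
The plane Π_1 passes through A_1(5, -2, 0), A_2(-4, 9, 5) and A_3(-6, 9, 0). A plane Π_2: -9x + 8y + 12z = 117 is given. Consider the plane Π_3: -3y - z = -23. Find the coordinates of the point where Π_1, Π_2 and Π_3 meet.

(-1, 6, 5)

A_1A_2 = (-9, 11, 5), A_1A_3 = (-11, 11, 0); a normal to Π_1 is A_1A_2 × A_1A_3 = (-55, -55, 22).
Using A_1: Π_1 has equation -55x - 55y + 22z = -165.
Solving the 3×3 linear system -55x - 55y + 22z = -165, -9x + 8y + 12z = 117, -3y - z = -23 (e.g. by elimination or Cramer's rule, determinant = -451) gives (-1, 6, 5).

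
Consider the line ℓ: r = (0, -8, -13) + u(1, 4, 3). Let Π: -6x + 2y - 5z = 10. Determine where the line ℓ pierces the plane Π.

(3, 4, -4)

Substitute r = (0, -8, -13) + t(1, 4, 3) into the plane: 49 + (-13)t = 10, so t = 3.
Intersection: (0, -8, -13) + 3·(1, 4, 3) = (3, 4, -4).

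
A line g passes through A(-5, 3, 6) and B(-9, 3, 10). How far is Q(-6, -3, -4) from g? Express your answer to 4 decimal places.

9.8234

A direction vector for g is B − A = (-4, 0, 4).
Taking (-5, 3, 6) on g with direction v = (-4, 0, 4): w = Q − (-5, 3, 6) = (-1, -6, -10), and w × v = (-24, 44, -24).
Distance = |w × v| / |v| = √3088 / √32 ≈ 9.8234.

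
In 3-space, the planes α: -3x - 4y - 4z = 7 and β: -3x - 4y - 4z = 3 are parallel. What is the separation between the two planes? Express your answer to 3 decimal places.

Same normal n = (-3, -4, -4) with |n| = √41; distance = |7 − 3| / |n| = 4/√41 ≈ 0.625.

0.625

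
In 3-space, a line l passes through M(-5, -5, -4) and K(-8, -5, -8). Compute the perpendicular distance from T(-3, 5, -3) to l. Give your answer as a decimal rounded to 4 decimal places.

10.0499

A direction vector for l is K − M = (-3, 0, -4).
Taking (-5, -5, -4) on l with direction v = (-3, 0, -4): w = T − (-5, -5, -4) = (2, 10, 1), and w × v = (-40, 5, 30).
Distance = |w × v| / |v| = √2525 / √25 ≈ 10.0499.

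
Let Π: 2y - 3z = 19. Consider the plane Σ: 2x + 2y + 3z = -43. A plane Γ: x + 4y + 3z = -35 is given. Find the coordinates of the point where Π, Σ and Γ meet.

Solving the 3×3 linear system 2y - 3z = 19, 2x + 2y + 3z = -43, x + 4y + 3z = -35 (e.g. by elimination or Cramer's rule, determinant = -24) gives (-10, -1, -7).

(-10, -1, -7)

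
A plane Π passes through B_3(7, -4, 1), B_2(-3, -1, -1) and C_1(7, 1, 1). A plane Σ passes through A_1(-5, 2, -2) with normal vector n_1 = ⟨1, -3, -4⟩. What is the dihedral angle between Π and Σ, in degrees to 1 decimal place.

B_3B_2 = (-10, 3, -2), B_3C_1 = (0, 5, 0); a normal to Π is B_3B_2 × B_3C_1 = (10, 0, -50).
Using B_3: Π has equation 10x - 50z = 20.
Σ: n_1·r = n_1·A_1 gives x - 3y - 4z = -3.
cos θ = |n₁·n₂| / (|n₁||n₂|) = |210| / (√2600 · √26).
θ = arccos(0.80769) ≈ 36.1°.

36.1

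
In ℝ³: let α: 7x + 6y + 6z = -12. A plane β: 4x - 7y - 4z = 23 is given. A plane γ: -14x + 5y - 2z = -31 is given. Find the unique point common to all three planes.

Solving the 3×3 linear system 7x + 6y + 6z = -12, 4x - 7y - 4z = 23, -14x + 5y - 2z = -31 (e.g. by elimination or Cramer's rule, determinant = 154) gives (0, -5, 3).

(0, -5, 3)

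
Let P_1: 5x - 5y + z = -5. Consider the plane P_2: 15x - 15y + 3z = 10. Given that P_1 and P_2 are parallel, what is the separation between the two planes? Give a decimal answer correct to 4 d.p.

1.1669

Rescale P_2 by 1/3: 5x - 5y + z = 10/3. Then distance = |-5 − (10/3)| / √51 ≈ 1.1669.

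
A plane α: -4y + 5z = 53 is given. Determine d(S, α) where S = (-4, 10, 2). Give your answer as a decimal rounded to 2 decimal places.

12.96

n·S − d = (0)·(-4) + (-4)·(10) + (5)·(2) − 53 = -83; |n| = √41.
Distance = |-83| / √41 = 83/√41 ≈ 12.96.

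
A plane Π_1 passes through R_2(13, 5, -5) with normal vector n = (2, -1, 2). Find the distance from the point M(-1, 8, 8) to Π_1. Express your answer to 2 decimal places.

1.67

Π_1: n·r = n·R_2 gives 2x - y + 2z = 11.
n·M − d = (2)·(-1) + (-1)·(8) + (2)·(8) − 11 = -5; |n| = √9.
Distance = |-5| / √9 = 5/√9 ≈ 1.67.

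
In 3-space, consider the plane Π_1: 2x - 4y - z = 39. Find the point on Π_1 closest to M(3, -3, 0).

Foot = M − λn with λ = (n·M − d)/|n|² = (18 − 39)/21 = -1.
Foot = (3, -3, 0) − (-1)·(2, -4, -1) = (5, -7, -1).

(5, -7, -1)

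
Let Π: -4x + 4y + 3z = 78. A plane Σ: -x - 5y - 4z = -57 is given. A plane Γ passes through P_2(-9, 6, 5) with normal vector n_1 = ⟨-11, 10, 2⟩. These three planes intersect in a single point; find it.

(-7, 8, 6)

Γ: n_1·r = n_1·P_2 gives -11x + 10y + 2z = 169.
Solving the 3×3 linear system -4x + 4y + 3z = 78, -x - 5y - 4z = -57, -11x + 10y + 2z = 169 (e.g. by elimination or Cramer's rule, determinant = -131) gives (-7, 8, 6).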